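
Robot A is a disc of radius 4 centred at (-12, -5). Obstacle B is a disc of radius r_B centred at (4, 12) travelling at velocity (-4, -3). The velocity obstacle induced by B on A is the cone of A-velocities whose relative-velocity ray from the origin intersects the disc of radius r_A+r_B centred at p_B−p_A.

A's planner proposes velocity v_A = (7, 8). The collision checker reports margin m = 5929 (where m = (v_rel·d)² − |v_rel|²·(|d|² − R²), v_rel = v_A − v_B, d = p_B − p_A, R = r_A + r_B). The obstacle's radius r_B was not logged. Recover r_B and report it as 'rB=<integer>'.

m = 5929
d = (16, 17);  v_rel = (11, 11),  |v_rel|² = 242
v_rel×d = (11)·(17) − (11)·(16) = 11
since m = R²·242 − 11²:  R² = (121 + 5929) / 242 = 25
R = √25 = 5  ⇒  r_B = 5 − 4 = 1

rB=1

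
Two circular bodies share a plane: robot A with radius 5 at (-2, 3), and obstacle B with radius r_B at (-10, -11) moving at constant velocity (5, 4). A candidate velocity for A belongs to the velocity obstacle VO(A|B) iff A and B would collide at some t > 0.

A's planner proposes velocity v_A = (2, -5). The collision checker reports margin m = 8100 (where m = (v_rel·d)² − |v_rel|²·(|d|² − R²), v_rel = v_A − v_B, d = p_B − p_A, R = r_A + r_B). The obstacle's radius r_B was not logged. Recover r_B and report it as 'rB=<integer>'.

m = 8100
d = (-8, -14);  v_rel = (-3, -9),  |v_rel|² = 90
v_rel×d = (-3)·(-14) − (-9)·(-8) = -30
since m = R²·90 − (-30)²:  R² = (900 + 8100) / 90 = 100
R = √100 = 10  ⇒  r_B = 10 − 5 = 5

rB=5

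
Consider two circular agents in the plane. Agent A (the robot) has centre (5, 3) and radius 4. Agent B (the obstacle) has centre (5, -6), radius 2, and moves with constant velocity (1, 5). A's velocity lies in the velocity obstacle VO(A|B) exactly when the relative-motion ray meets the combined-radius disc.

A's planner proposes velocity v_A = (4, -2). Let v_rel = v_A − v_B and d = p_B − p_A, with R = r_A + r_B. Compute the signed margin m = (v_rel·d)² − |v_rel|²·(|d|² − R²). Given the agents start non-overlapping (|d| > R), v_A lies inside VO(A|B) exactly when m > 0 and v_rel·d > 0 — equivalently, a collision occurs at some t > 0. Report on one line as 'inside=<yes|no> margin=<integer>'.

d = (0, -9),  |d|² = 81;  R = 4+2 = 6,  c = 81−6² = 45
v_rel = (3, -7),  |v_rel|² = 58;  v_rel·d = (3)·(0) + (-7)·(-9) = 63
58·t² − 126·t + 45 = 0  ⇒  m = 63² − 58·45 = 1359
m = 1359 > 0,  v_rel·d = 63 > 0  ⇒  inside

inside=yes margin=1359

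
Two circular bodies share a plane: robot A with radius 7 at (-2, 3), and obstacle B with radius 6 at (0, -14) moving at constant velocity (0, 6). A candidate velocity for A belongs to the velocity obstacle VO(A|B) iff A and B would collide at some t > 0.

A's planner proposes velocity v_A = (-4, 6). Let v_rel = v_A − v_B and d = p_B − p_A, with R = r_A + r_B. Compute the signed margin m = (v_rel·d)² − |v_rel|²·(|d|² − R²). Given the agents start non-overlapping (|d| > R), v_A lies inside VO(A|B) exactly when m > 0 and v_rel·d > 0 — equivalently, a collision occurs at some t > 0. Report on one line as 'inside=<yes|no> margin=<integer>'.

d = (2, -17),  |d|² = 293;  R = 7+6 = 13,  c = 293−13² = 124
v_rel = (-4, 0),  |v_rel|² = 16;  v_rel·d = (-4)·(2) + (0)·(-17) = -8
16·t² + 16·t + 124 = 0  ⇒  m = (-8)² − 16·124 = -1920
m = -1920 < 0,  v_rel·d = -8 < 0  ⇒  outside

inside=no margin=-1920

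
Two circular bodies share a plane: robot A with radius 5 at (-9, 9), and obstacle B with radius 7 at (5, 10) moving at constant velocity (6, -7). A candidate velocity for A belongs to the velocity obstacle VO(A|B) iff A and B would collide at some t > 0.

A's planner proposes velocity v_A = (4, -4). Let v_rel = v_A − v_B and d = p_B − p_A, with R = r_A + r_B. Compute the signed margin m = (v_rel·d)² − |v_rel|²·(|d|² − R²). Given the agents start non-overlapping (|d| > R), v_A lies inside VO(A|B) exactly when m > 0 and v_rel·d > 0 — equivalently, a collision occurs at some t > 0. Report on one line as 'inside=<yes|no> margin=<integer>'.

d = (14, 1),  |d|² = 197;  R = 5+7 = 12,  c = 197−12² = 53
v_rel = (-2, 3),  |v_rel|² = 13;  v_rel·d = (-2)·(14) + (3)·(1) = -25
13·t² + 50·t + 53 = 0  ⇒  m = (-25)² − 13·53 = -64
m = -64 < 0,  v_rel·d = -25 < 0  ⇒  outside

inside=no margin=-64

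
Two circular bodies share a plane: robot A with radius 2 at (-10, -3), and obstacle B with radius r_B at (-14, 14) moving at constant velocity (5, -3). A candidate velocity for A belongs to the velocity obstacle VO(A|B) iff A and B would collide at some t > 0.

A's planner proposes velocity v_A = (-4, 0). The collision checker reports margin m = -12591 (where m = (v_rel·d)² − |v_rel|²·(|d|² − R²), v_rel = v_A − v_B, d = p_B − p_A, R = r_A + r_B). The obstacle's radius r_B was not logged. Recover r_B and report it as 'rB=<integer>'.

m = -12591
d = (-4, 17);  v_rel = (-9, 3),  |v_rel|² = 90
v_rel×d = (-9)·(17) − (3)·(-4) = -141
since m = R²·90 − (-141)²:  R² = (19881 + -12591) / 90 = 81
R = √81 = 9  ⇒  r_B = 9 − 2 = 7

rB=7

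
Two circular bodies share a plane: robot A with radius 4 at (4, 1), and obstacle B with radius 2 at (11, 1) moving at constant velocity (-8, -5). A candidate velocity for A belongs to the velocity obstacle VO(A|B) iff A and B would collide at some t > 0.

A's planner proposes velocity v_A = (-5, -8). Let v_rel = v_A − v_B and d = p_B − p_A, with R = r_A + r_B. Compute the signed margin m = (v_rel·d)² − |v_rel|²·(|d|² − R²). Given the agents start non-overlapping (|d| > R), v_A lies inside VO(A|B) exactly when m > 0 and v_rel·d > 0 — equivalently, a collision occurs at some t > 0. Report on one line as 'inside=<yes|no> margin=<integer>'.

d = (7, 0),  |d|² = 49;  R = 4+2 = 6,  c = 49−6² = 13
v_rel = (3, -3),  |v_rel|² = 18;  v_rel·d = (3)·(7) + (-3)·(0) = 21
18·t² − 42·t + 13 = 0  ⇒  m = 21² − 18·13 = 207
m = 207 > 0,  v_rel·d = 21 > 0  ⇒  inside

inside=yes margin=207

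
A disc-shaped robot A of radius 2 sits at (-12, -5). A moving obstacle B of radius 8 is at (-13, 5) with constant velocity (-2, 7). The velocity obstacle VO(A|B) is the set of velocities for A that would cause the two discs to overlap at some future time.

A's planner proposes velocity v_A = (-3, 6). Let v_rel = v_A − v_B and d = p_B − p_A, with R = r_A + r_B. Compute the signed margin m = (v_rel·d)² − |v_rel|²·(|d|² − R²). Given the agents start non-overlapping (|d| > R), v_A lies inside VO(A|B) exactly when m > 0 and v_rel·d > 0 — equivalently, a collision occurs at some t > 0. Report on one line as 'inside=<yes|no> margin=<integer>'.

d = (-1, 10),  |d|² = 101;  R = 2+8 = 10,  c = 101−10² = 1
v_rel = (-1, -1),  |v_rel|² = 2;  v_rel·d = (-1)·(-1) + (-1)·(10) = -9
2·t² + 18·t + 1 = 0  ⇒  m = (-9)² − 2·1 = 79
m = 79 > 0,  v_rel·d = -9 < 0  ⇒  outside

inside=no margin=79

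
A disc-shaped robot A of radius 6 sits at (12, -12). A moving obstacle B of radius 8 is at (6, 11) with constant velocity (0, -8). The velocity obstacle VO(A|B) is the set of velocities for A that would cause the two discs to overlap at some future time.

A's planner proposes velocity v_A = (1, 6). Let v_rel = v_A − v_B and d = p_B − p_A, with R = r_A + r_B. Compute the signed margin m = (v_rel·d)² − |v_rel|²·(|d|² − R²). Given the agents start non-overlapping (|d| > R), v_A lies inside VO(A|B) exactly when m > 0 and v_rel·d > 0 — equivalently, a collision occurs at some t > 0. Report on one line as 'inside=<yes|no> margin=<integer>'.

d = (-6, 23),  |d|² = 565;  R = 6+8 = 14,  c = 565−14² = 369
v_rel = (1, 14),  |v_rel|² = 197;  v_rel·d = (1)·(-6) + (14)·(23) = 316
197·t² − 632·t + 369 = 0  ⇒  m = 316² − 197·369 = 27163
m = 27163 > 0,  v_rel·d = 316 > 0  ⇒  inside

inside=yes margin=27163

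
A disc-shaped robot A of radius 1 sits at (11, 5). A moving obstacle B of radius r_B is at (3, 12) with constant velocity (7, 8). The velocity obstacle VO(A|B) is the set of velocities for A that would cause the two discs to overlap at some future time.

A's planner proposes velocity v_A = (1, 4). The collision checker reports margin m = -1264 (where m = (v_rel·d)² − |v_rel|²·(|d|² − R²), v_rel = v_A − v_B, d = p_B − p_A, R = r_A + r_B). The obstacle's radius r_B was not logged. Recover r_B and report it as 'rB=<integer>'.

m = -1264
d = (-8, 7);  v_rel = (-6, -4),  |v_rel|² = 52
v_rel×d = (-6)·(7) − (-4)·(-8) = -74
since m = R²·52 − (-74)²:  R² = (5476 + -1264) / 52 = 81
R = √81 = 9  ⇒  r_B = 9 − 1 = 8

rB=8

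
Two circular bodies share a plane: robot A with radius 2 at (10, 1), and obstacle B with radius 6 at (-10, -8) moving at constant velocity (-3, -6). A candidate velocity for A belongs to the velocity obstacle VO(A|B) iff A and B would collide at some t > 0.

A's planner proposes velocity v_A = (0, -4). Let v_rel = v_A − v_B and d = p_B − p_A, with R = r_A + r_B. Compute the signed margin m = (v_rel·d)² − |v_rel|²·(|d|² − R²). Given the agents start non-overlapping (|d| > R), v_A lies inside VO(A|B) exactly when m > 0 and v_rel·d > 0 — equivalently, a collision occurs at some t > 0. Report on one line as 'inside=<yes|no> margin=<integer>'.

d = (-20, -9),  |d|² = 481;  R = 2+6 = 8,  c = 481−8² = 417
v_rel = (3, 2),  |v_rel|² = 13;  v_rel·d = (3)·(-20) + (2)·(-9) = -78
13·t² + 156·t + 417 = 0  ⇒  m = (-78)² − 13·417 = 663
m = 663 > 0,  v_rel·d = -78 < 0  ⇒  outside

inside=no margin=663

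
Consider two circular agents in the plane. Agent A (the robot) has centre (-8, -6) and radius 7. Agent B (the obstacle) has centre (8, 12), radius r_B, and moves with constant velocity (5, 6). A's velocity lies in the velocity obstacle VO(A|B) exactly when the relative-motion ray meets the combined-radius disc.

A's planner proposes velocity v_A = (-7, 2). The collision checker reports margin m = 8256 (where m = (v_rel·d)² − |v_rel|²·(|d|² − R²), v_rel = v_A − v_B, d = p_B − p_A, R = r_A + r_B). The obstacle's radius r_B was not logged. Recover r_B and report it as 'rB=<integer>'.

m = 8256
d = (16, 18);  v_rel = (-12, -4),  |v_rel|² = 160
v_rel×d = (-12)·(18) − (-4)·(16) = -152
since m = R²·160 − (-152)²:  R² = (23104 + 8256) / 160 = 196
R = √196 = 14  ⇒  r_B = 14 − 7 = 7

rB=7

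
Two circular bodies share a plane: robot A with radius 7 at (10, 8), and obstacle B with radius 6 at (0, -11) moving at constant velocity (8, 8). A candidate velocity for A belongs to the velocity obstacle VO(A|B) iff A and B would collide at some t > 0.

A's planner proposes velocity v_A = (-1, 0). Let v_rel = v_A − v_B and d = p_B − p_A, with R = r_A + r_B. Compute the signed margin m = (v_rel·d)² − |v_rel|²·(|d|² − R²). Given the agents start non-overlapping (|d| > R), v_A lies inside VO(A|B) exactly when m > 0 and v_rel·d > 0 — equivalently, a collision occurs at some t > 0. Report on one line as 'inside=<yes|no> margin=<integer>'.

d = (-10, -19),  |d|² = 461;  R = 7+6 = 13,  c = 461−13² = 292
v_rel = (-9, -8),  |v_rel|² = 145;  v_rel·d = (-9)·(-10) + (-8)·(-19) = 242
145·t² − 484·t + 292 = 0  ⇒  m = 242² − 145·292 = 16224
m = 16224 > 0,  v_rel·d = 242 > 0  ⇒  inside

inside=yes margin=16224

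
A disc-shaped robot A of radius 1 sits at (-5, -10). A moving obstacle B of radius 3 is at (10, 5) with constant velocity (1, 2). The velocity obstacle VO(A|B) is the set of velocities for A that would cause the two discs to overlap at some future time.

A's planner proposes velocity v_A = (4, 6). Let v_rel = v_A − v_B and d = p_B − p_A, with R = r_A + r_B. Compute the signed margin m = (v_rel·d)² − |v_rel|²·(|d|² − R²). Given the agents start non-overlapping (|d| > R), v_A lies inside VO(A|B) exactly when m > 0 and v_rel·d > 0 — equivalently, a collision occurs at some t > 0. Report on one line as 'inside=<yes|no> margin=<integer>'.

d = (15, 15),  |d|² = 450;  R = 1+3 = 4,  c = 450−4² = 434
v_rel = (3, 4),  |v_rel|² = 25;  v_rel·d = (3)·(15) + (4)·(15) = 105
25·t² − 210·t + 434 = 0  ⇒  m = 105² − 25·434 = 175
m = 175 > 0,  v_rel·d = 105 > 0  ⇒  inside

inside=yes margin=175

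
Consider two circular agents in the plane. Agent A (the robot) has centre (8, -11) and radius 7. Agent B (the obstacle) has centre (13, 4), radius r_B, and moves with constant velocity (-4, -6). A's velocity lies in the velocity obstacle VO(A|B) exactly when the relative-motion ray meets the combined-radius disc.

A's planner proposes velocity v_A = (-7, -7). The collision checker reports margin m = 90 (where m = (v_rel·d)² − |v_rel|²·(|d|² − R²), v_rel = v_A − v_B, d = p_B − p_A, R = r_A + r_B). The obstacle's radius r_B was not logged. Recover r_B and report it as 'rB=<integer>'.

m = 90
d = (5, 15);  v_rel = (-3, -1),  |v_rel|² = 10
v_rel×d = (-3)·(15) − (-1)·(5) = -40
since m = R²·10 − (-40)²:  R² = (1600 + 90) / 10 = 169
R = √169 = 13  ⇒  r_B = 13 − 7 = 6

rB=6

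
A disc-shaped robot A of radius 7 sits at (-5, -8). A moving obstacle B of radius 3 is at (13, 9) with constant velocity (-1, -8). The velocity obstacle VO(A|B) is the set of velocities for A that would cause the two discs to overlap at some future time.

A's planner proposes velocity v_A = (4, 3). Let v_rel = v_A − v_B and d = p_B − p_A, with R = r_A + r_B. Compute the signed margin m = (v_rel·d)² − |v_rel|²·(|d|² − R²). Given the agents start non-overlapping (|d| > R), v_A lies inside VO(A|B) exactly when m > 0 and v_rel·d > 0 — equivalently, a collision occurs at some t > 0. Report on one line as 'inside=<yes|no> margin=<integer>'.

d = (18, 17),  |d|² = 613;  R = 7+3 = 10,  c = 613−10² = 513
v_rel = (5, 11),  |v_rel|² = 146;  v_rel·d = (5)·(18) + (11)·(17) = 277
146·t² − 554·t + 513 = 0  ⇒  m = 277² − 146·513 = 1831
m = 1831 > 0,  v_rel·d = 277 > 0  ⇒  inside

inside=yes margin=1831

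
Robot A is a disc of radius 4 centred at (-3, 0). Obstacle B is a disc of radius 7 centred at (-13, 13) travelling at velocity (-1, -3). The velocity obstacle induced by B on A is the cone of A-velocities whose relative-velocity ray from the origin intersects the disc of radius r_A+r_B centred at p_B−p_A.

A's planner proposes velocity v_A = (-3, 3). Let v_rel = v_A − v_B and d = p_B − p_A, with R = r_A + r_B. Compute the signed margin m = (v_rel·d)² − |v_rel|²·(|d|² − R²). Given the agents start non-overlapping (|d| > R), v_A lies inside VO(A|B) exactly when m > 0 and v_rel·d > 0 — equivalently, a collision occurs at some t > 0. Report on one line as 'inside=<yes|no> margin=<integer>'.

d = (-10, 13),  |d|² = 269;  R = 4+7 = 11,  c = 269−11² = 148
v_rel = (-2, 6),  |v_rel|² = 40;  v_rel·d = (-2)·(-10) + (6)·(13) = 98
40·t² − 196·t + 148 = 0  ⇒  m = 98² − 40·148 = 3684
m = 3684 > 0,  v_rel·d = 98 > 0  ⇒  inside

inside=yes margin=3684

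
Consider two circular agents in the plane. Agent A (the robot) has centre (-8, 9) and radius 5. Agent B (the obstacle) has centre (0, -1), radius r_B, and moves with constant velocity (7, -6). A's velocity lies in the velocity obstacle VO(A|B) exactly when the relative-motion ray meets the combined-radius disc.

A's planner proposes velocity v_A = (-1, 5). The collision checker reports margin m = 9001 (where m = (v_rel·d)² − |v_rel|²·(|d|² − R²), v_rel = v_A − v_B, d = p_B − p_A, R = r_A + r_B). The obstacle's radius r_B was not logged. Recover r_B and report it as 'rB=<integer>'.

m = 9001
d = (8, -10);  v_rel = (-8, 11),  |v_rel|² = 185
v_rel×d = (-8)·(-10) − (11)·(8) = -8
since m = R²·185 − (-8)²:  R² = (64 + 9001) / 185 = 49
R = √49 = 7  ⇒  r_B = 7 − 5 = 2

rB=2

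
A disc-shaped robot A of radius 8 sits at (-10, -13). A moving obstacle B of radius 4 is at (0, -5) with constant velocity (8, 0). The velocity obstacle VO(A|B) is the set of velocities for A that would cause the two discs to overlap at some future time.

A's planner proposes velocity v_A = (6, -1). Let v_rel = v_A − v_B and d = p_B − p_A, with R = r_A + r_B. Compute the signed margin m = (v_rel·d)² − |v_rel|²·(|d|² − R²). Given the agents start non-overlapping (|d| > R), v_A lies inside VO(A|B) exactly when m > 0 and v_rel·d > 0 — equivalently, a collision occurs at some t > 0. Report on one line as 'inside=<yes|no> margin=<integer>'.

d = (10, 8),  |d|² = 164;  R = 8+4 = 12,  c = 164−12² = 20
v_rel = (-2, -1),  |v_rel|² = 5;  v_rel·d = (-2)·(10) + (-1)·(8) = -28
5·t² + 56·t + 20 = 0  ⇒  m = (-28)² − 5·20 = 684
m = 684 > 0,  v_rel·d = -28 < 0  ⇒  outside

inside=no margin=684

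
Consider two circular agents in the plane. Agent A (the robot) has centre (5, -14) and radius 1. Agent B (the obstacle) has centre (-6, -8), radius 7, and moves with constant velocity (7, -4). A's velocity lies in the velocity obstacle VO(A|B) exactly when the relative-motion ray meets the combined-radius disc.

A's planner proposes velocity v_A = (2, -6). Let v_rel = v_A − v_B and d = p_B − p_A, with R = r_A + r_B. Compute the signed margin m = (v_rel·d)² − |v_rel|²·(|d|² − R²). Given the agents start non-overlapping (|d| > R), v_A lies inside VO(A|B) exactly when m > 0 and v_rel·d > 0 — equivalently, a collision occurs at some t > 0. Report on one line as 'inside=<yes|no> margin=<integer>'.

d = (-11, 6),  |d|² = 157;  R = 1+7 = 8,  c = 157−8² = 93
v_rel = (-5, -2),  |v_rel|² = 29;  v_rel·d = (-5)·(-11) + (-2)·(6) = 43
29·t² − 86·t + 93 = 0  ⇒  m = 43² − 29·93 = -848
m = -848 < 0,  v_rel·d = 43 > 0  ⇒  outside

inside=no margin=-848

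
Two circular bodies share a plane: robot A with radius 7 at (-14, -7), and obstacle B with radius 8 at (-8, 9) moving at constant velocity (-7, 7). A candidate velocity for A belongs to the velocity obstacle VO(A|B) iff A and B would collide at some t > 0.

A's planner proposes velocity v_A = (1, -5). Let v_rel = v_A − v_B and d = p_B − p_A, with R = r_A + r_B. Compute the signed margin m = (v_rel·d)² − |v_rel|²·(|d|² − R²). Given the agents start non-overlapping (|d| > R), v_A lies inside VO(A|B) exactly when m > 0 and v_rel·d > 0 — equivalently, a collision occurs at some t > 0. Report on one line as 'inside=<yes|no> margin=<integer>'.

d = (6, 16),  |d|² = 292;  R = 7+8 = 15,  c = 292−15² = 67
v_rel = (8, -12),  |v_rel|² = 208;  v_rel·d = (8)·(6) + (-12)·(16) = -144
208·t² + 288·t + 67 = 0  ⇒  m = (-144)² − 208·67 = 6800
m = 6800 > 0,  v_rel·d = -144 < 0  ⇒  outside

inside=no margin=6800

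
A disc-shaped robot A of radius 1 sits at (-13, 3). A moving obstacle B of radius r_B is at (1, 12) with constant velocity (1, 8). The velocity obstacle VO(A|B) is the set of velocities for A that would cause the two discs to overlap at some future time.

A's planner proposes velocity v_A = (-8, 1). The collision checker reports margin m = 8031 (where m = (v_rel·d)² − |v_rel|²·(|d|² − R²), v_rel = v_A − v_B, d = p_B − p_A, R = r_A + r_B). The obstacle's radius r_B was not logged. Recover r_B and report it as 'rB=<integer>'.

m = 8031
d = (14, 9);  v_rel = (-9, -7),  |v_rel|² = 130
v_rel×d = (-9)·(9) − (-7)·(14) = 17
since m = R²·130 − 17²:  R² = (289 + 8031) / 130 = 64
R = √64 = 8  ⇒  r_B = 8 − 1 = 7

rB=7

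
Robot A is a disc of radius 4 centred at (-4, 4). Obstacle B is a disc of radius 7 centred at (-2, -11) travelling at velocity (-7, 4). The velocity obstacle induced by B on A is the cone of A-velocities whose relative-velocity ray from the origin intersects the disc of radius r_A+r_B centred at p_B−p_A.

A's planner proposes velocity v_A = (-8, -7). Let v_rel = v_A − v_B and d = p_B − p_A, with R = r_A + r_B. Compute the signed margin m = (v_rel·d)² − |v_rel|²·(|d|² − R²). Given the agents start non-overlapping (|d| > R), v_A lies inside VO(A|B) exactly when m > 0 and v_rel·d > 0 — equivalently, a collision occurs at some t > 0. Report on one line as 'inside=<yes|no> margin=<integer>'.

d = (2, -15),  |d|² = 229;  R = 4+7 = 11,  c = 229−11² = 108
v_rel = (-1, -11),  |v_rel|² = 122;  v_rel·d = (-1)·(2) + (-11)·(-15) = 163
122·t² − 326·t + 108 = 0  ⇒  m = 163² − 122·108 = 13393
m = 13393 > 0,  v_rel·d = 163 > 0  ⇒  inside

inside=yes margin=13393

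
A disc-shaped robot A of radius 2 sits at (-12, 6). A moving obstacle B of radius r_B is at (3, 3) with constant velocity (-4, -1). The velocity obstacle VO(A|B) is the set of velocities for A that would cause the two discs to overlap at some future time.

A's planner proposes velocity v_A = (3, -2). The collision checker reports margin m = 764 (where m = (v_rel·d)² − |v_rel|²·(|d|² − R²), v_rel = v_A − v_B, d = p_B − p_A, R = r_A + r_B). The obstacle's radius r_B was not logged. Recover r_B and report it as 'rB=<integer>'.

m = 764
d = (15, -3);  v_rel = (7, -1),  |v_rel|² = 50
v_rel×d = (7)·(-3) − (-1)·(15) = -6
since m = R²·50 − (-6)²:  R² = (36 + 764) / 50 = 16
R = √16 = 4  ⇒  r_B = 4 − 2 = 2

rB=2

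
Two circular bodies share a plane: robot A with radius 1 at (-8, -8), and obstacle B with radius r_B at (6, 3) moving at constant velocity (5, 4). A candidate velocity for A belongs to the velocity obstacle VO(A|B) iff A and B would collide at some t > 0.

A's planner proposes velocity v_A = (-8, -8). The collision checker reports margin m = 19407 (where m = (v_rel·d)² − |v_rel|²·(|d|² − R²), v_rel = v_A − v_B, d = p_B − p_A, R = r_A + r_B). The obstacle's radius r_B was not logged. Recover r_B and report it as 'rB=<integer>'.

m = 19407
d = (14, 11);  v_rel = (-13, -12),  |v_rel|² = 313
v_rel×d = (-13)·(11) − (-12)·(14) = 25
since m = R²·313 − 25²:  R² = (625 + 19407) / 313 = 64
R = √64 = 8  ⇒  r_B = 8 − 1 = 7

rB=7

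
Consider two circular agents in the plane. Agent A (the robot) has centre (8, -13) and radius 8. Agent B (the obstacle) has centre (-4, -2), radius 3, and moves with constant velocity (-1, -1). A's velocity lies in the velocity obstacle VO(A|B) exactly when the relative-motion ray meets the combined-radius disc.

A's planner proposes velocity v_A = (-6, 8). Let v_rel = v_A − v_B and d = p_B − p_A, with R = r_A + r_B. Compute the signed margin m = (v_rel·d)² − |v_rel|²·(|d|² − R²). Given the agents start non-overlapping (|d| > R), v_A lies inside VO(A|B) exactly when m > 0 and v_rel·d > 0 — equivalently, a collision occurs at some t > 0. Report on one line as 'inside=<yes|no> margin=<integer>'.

d = (-12, 11),  |d|² = 265;  R = 8+3 = 11,  c = 265−11² = 144
v_rel = (-5, 9),  |v_rel|² = 106;  v_rel·d = (-5)·(-12) + (9)·(11) = 159
106·t² − 318·t + 144 = 0  ⇒  m = 159² − 106·144 = 10017
m = 10017 > 0,  v_rel·d = 159 > 0  ⇒  inside

inside=yes margin=10017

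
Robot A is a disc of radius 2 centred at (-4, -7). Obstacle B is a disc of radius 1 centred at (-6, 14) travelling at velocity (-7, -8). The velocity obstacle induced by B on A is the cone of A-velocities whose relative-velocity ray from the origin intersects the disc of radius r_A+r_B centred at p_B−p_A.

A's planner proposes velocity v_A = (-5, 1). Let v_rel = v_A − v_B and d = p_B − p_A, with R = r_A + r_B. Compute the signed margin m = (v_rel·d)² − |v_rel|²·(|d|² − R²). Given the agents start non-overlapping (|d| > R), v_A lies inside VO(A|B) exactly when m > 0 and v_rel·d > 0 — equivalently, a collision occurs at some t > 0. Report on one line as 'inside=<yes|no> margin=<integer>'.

d = (-2, 21),  |d|² = 445;  R = 2+1 = 3,  c = 445−3² = 436
v_rel = (2, 9),  |v_rel|² = 85;  v_rel·d = (2)·(-2) + (9)·(21) = 185
85·t² − 370·t + 436 = 0  ⇒  m = 185² − 85·436 = -2835
m = -2835 < 0,  v_rel·d = 185 > 0  ⇒  outside

inside=no margin=-2835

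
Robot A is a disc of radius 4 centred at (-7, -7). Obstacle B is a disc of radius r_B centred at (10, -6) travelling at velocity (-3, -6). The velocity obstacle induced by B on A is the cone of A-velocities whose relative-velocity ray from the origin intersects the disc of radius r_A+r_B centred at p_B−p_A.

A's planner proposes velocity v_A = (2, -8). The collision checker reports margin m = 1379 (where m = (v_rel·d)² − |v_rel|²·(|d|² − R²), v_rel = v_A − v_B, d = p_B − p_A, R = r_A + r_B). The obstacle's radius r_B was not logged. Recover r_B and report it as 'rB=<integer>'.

m = 1379
d = (17, 1);  v_rel = (5, -2),  |v_rel|² = 29
v_rel×d = (5)·(1) − (-2)·(17) = 39
since m = R²·29 − 39²:  R² = (1521 + 1379) / 29 = 100
R = √100 = 10  ⇒  r_B = 10 − 4 = 6

rB=6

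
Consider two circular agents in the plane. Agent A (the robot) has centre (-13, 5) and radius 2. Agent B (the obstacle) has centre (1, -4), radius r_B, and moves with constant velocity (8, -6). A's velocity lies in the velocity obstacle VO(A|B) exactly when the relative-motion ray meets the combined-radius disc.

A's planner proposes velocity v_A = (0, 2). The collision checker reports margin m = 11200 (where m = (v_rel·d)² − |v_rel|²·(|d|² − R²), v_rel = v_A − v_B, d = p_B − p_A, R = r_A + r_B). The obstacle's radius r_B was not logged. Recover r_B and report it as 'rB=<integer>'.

m = 11200
d = (14, -9);  v_rel = (-8, 8),  |v_rel|² = 128
v_rel×d = (-8)·(-9) − (8)·(14) = -40
since m = R²·128 − (-40)²:  R² = (1600 + 11200) / 128 = 100
R = √100 = 10  ⇒  r_B = 10 − 2 = 8

rB=8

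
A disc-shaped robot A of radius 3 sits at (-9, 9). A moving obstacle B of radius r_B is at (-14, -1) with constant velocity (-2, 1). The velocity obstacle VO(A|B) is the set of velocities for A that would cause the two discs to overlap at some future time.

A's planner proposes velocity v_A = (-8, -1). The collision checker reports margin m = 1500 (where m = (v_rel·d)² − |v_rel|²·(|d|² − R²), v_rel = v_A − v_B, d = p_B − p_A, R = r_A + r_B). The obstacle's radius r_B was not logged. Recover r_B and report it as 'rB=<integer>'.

m = 1500
d = (-5, -10);  v_rel = (-6, -2),  |v_rel|² = 40
v_rel×d = (-6)·(-10) − (-2)·(-5) = 50
since m = R²·40 − 50²:  R² = (2500 + 1500) / 40 = 100
R = √100 = 10  ⇒  r_B = 10 − 3 = 7

rB=7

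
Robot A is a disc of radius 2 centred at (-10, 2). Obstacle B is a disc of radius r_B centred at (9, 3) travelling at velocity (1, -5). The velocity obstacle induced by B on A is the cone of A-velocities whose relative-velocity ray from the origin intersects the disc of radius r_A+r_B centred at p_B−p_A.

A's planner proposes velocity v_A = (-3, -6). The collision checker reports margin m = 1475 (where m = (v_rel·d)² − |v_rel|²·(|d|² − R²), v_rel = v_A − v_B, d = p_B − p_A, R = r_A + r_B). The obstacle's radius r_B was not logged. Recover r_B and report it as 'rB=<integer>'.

m = 1475
d = (19, 1);  v_rel = (-4, -1),  |v_rel|² = 17
v_rel×d = (-4)·(1) − (-1)·(19) = 15
since m = R²·17 − 15²:  R² = (225 + 1475) / 17 = 100
R = √100 = 10  ⇒  r_B = 10 − 2 = 8

rB=8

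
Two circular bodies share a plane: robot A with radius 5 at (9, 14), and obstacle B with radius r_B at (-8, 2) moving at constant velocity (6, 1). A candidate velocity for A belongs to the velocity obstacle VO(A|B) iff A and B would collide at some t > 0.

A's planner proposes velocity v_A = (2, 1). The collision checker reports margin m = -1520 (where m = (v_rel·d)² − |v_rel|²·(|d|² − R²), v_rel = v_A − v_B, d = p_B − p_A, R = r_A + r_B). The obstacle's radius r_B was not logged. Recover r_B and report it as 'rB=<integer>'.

m = -1520
d = (-17, -12);  v_rel = (-4, 0),  |v_rel|² = 16
v_rel×d = (-4)·(-12) − (0)·(-17) = 48
since m = R²·16 − 48²:  R² = (2304 + -1520) / 16 = 49
R = √49 = 7  ⇒  r_B = 7 − 5 = 2

rB=2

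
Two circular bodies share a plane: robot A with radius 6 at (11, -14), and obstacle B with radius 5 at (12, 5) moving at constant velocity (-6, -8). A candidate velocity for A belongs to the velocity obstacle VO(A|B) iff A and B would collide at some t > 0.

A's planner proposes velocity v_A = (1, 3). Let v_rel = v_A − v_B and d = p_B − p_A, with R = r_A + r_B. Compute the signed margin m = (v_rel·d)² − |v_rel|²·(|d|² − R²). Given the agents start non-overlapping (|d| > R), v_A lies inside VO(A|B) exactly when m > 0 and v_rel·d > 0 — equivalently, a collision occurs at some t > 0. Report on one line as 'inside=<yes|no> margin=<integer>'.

d = (1, 19),  |d|² = 362;  R = 6+5 = 11,  c = 362−11² = 241
v_rel = (7, 11),  |v_rel|² = 170;  v_rel·d = (7)·(1) + (11)·(19) = 216
170·t² − 432·t + 241 = 0  ⇒  m = 216² − 170·241 = 5686
m = 5686 > 0,  v_rel·d = 216 > 0  ⇒  inside

inside=yes margin=5686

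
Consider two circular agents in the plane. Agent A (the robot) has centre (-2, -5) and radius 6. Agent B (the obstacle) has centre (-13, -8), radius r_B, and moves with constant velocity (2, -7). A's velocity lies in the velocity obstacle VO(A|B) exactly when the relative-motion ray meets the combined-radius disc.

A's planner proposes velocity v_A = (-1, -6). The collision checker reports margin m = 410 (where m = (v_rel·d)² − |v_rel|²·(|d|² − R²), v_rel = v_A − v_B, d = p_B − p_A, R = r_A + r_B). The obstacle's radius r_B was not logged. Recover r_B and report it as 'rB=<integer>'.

m = 410
d = (-11, -3);  v_rel = (-3, 1),  |v_rel|² = 10
v_rel×d = (-3)·(-3) − (1)·(-11) = 20
since m = R²·10 − 20²:  R² = (400 + 410) / 10 = 81
R = √81 = 9  ⇒  r_B = 9 − 6 = 3

rB=3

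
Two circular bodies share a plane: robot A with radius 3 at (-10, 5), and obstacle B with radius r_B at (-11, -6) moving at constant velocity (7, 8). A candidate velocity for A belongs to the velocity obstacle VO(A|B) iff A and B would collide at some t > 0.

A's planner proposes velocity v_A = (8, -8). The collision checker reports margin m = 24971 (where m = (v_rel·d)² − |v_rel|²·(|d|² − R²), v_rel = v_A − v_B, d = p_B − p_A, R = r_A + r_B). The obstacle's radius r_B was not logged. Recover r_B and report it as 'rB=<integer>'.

m = 24971
d = (-1, -11);  v_rel = (1, -16),  |v_rel|² = 257
v_rel×d = (1)·(-11) − (-16)·(-1) = -27
since m = R²·257 − (-27)²:  R² = (729 + 24971) / 257 = 100
R = √100 = 10  ⇒  r_B = 10 − 3 = 7

rB=7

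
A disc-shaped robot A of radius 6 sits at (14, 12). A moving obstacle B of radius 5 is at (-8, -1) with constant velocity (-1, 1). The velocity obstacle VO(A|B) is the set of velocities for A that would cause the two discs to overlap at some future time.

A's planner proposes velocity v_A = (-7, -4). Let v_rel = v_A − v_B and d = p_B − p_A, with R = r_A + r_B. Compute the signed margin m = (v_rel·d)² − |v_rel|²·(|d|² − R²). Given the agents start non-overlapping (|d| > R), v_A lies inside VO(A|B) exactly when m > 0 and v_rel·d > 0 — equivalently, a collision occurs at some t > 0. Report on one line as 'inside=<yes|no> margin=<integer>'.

d = (-22, -13),  |d|² = 653;  R = 6+5 = 11,  c = 653−11² = 532
v_rel = (-6, -5),  |v_rel|² = 61;  v_rel·d = (-6)·(-22) + (-5)·(-13) = 197
61·t² − 394·t + 532 = 0  ⇒  m = 197² − 61·532 = 6357
m = 6357 > 0,  v_rel·d = 197 > 0  ⇒  inside

inside=yes margin=6357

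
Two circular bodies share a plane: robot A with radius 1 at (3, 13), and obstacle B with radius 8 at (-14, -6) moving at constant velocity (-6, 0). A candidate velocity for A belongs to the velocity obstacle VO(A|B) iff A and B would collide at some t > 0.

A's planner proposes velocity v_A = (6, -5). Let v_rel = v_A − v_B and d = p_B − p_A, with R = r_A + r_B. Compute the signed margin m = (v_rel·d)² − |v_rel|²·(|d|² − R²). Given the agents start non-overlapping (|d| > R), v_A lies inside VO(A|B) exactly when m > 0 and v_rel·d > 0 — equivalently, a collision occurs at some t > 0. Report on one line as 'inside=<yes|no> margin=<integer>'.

d = (-17, -19),  |d|² = 650;  R = 1+8 = 9,  c = 650−9² = 569
v_rel = (12, -5),  |v_rel|² = 169;  v_rel·d = (12)·(-17) + (-5)·(-19) = -109
169·t² + 218·t + 569 = 0  ⇒  m = (-109)² − 169·569 = -84280
m = -84280 < 0,  v_rel·d = -109 < 0  ⇒  outside

inside=no margin=-84280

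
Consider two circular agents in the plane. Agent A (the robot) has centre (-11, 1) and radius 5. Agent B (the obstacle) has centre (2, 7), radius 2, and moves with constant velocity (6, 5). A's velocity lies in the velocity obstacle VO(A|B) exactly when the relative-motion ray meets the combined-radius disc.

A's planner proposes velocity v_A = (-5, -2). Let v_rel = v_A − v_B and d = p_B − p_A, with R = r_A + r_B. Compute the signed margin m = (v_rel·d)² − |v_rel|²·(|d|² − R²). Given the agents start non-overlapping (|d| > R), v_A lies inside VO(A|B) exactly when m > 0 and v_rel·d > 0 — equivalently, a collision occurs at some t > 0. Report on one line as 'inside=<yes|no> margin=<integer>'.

d = (13, 6),  |d|² = 205;  R = 5+2 = 7,  c = 205−7² = 156
v_rel = (-11, -7),  |v_rel|² = 170;  v_rel·d = (-11)·(13) + (-7)·(6) = -185
170·t² + 370·t + 156 = 0  ⇒  m = (-185)² − 170·156 = 7705
m = 7705 > 0,  v_rel·d = -185 < 0  ⇒  outside

inside=no margin=7705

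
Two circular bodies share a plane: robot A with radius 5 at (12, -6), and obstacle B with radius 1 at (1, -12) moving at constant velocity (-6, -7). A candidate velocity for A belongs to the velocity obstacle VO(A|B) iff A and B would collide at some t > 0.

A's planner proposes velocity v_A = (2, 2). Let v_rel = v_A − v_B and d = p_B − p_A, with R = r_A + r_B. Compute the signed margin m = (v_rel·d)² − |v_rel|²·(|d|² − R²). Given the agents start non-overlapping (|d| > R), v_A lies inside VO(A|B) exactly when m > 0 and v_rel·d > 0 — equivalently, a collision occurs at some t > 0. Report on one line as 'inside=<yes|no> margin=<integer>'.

d = (-11, -6),  |d|² = 157;  R = 5+1 = 6,  c = 157−6² = 121
v_rel = (8, 9),  |v_rel|² = 145;  v_rel·d = (8)·(-11) + (9)·(-6) = -142
145·t² + 284·t + 121 = 0  ⇒  m = (-142)² − 145·121 = 2619
m = 2619 > 0,  v_rel·d = -142 < 0  ⇒  outside

inside=no margin=2619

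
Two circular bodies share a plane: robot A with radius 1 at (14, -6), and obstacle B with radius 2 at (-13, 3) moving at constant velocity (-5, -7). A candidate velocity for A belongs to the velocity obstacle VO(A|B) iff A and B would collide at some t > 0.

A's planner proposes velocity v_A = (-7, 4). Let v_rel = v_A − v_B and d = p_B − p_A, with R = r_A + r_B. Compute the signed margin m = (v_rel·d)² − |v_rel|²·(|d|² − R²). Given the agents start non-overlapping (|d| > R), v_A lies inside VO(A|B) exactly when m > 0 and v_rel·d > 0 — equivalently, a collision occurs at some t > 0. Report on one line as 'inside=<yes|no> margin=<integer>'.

d = (-27, 9),  |d|² = 810;  R = 1+2 = 3,  c = 810−3² = 801
v_rel = (-2, 11),  |v_rel|² = 125;  v_rel·d = (-2)·(-27) + (11)·(9) = 153
125·t² − 306·t + 801 = 0  ⇒  m = 153² − 125·801 = -76716
m = -76716 < 0,  v_rel·d = 153 > 0  ⇒  outside

inside=no margin=-76716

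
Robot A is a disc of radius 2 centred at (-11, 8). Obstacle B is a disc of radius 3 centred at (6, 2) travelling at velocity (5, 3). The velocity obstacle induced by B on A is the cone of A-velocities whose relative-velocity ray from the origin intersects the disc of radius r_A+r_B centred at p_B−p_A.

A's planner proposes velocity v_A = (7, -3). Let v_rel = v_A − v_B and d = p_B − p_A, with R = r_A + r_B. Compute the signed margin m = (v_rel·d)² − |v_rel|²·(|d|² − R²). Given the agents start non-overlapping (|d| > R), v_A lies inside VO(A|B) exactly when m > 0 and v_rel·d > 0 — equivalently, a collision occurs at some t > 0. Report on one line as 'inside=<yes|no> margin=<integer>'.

d = (17, -6),  |d|² = 325;  R = 2+3 = 5,  c = 325−5² = 300
v_rel = (2, -6),  |v_rel|² = 40;  v_rel·d = (2)·(17) + (-6)·(-6) = 70
40·t² − 140·t + 300 = 0  ⇒  m = 70² − 40·300 = -7100
m = -7100 < 0,  v_rel·d = 70 > 0  ⇒  outside

inside=no margin=-7100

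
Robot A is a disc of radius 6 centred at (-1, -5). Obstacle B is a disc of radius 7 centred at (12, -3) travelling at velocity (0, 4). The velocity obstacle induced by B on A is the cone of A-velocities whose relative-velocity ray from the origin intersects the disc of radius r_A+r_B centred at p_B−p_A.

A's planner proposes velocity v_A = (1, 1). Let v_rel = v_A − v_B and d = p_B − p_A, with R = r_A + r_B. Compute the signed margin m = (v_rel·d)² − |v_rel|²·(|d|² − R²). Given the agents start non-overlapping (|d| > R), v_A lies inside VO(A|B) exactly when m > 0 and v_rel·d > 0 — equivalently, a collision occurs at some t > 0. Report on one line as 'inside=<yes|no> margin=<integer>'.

d = (13, 2),  |d|² = 173;  R = 6+7 = 13,  c = 173−13² = 4
v_rel = (1, -3),  |v_rel|² = 10;  v_rel·d = (1)·(13) + (-3)·(2) = 7
10·t² − 14·t + 4 = 0  ⇒  m = 7² − 10·4 = 9
m = 9 > 0,  v_rel·d = 7 > 0  ⇒  inside

inside=yes margin=9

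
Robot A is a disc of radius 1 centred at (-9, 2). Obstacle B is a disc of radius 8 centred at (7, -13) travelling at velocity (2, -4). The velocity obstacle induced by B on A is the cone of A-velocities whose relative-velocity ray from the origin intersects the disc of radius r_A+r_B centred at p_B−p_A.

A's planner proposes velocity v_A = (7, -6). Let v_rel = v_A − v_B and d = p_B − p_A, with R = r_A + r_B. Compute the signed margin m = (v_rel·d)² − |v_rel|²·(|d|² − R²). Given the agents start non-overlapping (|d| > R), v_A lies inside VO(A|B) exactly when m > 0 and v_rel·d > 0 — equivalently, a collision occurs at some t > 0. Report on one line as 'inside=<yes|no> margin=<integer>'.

d = (16, -15),  |d|² = 481;  R = 1+8 = 9,  c = 481−9² = 400
v_rel = (5, -2),  |v_rel|² = 29;  v_rel·d = (5)·(16) + (-2)·(-15) = 110
29·t² − 220·t + 400 = 0  ⇒  m = 110² − 29·400 = 500
m = 500 > 0,  v_rel·d = 110 > 0  ⇒  inside

inside=yes margin=500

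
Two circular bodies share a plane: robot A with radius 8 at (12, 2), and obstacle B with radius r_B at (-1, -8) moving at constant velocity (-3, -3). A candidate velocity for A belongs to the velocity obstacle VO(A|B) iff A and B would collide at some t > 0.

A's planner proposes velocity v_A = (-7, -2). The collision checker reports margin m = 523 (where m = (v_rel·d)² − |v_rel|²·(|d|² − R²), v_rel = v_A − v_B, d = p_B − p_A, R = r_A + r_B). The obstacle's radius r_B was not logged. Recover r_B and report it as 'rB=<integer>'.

m = 523
d = (-13, -10);  v_rel = (-4, 1),  |v_rel|² = 17
v_rel×d = (-4)·(-10) − (1)·(-13) = 53
since m = R²·17 − 53²:  R² = (2809 + 523) / 17 = 196
R = √196 = 14  ⇒  r_B = 14 − 8 = 6

rB=6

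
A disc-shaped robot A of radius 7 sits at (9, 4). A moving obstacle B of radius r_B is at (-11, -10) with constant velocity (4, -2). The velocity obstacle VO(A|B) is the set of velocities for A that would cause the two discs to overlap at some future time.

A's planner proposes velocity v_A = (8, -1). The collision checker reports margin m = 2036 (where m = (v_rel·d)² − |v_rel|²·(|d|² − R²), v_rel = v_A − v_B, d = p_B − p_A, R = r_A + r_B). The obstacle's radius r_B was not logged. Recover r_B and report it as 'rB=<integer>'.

m = 2036
d = (-20, -14);  v_rel = (4, 1),  |v_rel|² = 17
v_rel×d = (4)·(-14) − (1)·(-20) = -36
since m = R²·17 − (-36)²:  R² = (1296 + 2036) / 17 = 196
R = √196 = 14  ⇒  r_B = 14 − 7 = 7

rB=7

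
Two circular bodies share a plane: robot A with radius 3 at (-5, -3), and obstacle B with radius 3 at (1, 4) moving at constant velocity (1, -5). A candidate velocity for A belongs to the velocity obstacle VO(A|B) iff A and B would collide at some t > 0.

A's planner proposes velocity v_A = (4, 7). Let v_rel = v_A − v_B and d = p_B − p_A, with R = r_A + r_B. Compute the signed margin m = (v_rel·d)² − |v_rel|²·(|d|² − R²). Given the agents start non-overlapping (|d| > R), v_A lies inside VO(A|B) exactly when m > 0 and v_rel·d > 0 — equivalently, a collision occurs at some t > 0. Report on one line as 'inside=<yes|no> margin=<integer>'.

d = (6, 7),  |d|² = 85;  R = 3+3 = 6,  c = 85−6² = 49
v_rel = (3, 12),  |v_rel|² = 153;  v_rel·d = (3)·(6) + (12)·(7) = 102
153·t² − 204·t + 49 = 0  ⇒  m = 102² − 153·49 = 2907
m = 2907 > 0,  v_rel·d = 102 > 0  ⇒  inside

inside=yes margin=2907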